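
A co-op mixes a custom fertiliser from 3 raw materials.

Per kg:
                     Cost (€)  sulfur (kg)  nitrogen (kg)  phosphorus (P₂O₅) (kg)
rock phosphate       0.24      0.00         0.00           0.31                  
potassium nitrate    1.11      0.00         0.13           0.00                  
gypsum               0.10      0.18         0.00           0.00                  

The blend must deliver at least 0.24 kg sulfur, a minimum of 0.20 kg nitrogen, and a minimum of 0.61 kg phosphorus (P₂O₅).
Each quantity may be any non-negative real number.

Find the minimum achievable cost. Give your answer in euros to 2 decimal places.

This is a linear program. Let x1 = kg of rock phosphate, x2 = kg of potassium nitrate, x3 = kg of gypsum.
Minimise 0.24x1 + 1.11x2 + 0.1x3 with:
  0.18x3 ≥ 0.24   (sulfur)
  0.13x2 ≥ 0.2   (nitrogen)
  0.31x1 ≥ 0.61   (phosphorus (P₂O₅))
  x1, x2, x3 ≥ 0.
All 3 inputs are positive at the optimum. There the sulfur, nitrogen, phosphorus (P₂O₅) constraints are tight.
So rock phosphate = 1.968 kg, potassium nitrate = 1.538 kg, gypsum = 1.333 kg.
Cost = 0.24·1.968 + 1.11·1.538 + 0.1·1.333 = 2.3128.

€2.31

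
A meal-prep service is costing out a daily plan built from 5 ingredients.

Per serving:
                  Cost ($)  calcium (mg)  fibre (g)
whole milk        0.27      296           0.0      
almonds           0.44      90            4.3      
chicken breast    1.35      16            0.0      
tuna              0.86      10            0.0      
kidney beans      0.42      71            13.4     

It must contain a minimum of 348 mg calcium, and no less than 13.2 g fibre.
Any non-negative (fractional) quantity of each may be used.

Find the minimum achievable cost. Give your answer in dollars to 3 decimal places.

This is a linear program. Let x1 = servings of whole milk, x2 = servings of almonds, x3 = servings of chicken breast, x4 = servings of tuna, x5 = servings of kidney beans.
Minimise 0.27x1 + 0.44x2 + 1.35x3 + 0.86x4 + 0.42x5 with:
  296x1 + 90x2 + 16x3 + 10x4 + 71x5 ≥ 348   (calcium)
  4.3x2 + 13.4x5 ≥ 13.2   (fibre)
  x1, x2, x3, x4, x5 ≥ 0.
The cheapest feasible vertex uses only whole milk, kidney beans; almonds, chicken breast, tuna are not used. There the calcium and fibre constraints are tight.
So whole milk = 0.9394 servings, kidney beans = 0.9851 servings.
Hence cost = 0.27·0.9394 + 0.42·0.9851 = $0.66738.

$0.667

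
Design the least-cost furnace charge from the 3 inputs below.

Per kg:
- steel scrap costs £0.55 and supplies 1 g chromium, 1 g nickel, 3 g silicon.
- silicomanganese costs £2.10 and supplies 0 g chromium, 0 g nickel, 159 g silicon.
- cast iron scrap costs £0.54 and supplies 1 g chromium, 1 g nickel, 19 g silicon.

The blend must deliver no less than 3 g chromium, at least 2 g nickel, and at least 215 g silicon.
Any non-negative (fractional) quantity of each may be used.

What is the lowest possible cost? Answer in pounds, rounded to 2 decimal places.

£3.71

Let x1 = kg of steel scrap, x2 = kg of silicomanganese, x3 = kg of cast iron scrap.
Minimize 0.55x1 + 2.1x2 + 0.54x3 with:
  1x1 + 1x3 ≥ 3   (chromium)
  1x1 + 1x3 ≥ 2   (nickel)
  3x1 + 159x2 + 19x3 ≥ 215   (silicon)
  x1, x2, x3 ≥ 0.
The cheapest feasible vertex uses only silicomanganese, cast iron scrap; steel scrap is not used. There the chromium and silicon constraints are tight.
That vertex is x2 = 0.9937, x3 = 3.
Total cost: 2.1·0.9937 + 0.54·3 = 3.7068.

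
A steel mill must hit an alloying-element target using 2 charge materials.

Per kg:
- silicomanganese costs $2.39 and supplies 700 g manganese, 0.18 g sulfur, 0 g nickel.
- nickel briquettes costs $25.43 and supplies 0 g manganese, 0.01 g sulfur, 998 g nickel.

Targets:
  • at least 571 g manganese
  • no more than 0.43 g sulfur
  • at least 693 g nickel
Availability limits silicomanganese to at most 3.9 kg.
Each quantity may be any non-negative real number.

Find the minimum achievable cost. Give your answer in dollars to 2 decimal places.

$19.61

Let x1 = kg of silicomanganese, x2 = kg of nickel briquettes.
Minimise 2.39x1 + 25.43x2 s.t.:
  700x1 ≥ 571   (manganese)
  0.18x1 + 0.01x2 ≤ 0.43   (sulfur)
  998x2 ≥ 693   (nickel)
  x1 ≤ 3.9
  x1, x2 ≥ 0.
Both inputs are positive at the optimum. The manganese and nickel requirements are met with equality.
That vertex is x1 = 0.8157, x2 = 0.6944.
Hence cost = 2.39·0.8157 + 25.43·0.6944 = $19.6081.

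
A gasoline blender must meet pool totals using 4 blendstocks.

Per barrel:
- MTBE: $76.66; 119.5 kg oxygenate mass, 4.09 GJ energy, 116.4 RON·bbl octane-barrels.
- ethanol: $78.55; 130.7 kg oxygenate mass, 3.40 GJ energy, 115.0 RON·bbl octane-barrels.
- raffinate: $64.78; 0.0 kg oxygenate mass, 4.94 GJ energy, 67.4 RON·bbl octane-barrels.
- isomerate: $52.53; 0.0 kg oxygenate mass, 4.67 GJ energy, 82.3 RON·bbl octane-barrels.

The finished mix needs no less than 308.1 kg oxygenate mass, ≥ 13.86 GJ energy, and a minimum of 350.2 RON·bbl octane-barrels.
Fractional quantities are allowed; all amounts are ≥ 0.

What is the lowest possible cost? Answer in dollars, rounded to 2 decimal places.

$234.94

Let x1 = barrels of MTBE, x2 = barrels of ethanol, x3 = barrels of raffinate, x4 = barrels of isomerate.
Minimize 76.66x1 + 78.55x2 + 64.78x3 + 52.53x4 with:
  119.5x1 + 130.7x2 ≥ 308.1   (oxygenate mass)
  4.09x1 + 3.4x2 + 4.94x3 + 4.67x4 ≥ 13.86   (energy)
  116.4x1 + 115x2 + 67.4x3 + 82.3x4 ≥ 350.2   (octane-barrels)
  x1, x2, x3, x4 ≥ 0.
At the optimum only MTBE, isomerate are positive (ethanol, raffinate = 0). Binding constraints: oxygenate mass and energy.
Solving gives x1 = 2.57824, x4 = 0.709847.
Hence cost = 76.66·2.57824 + 52.53·0.709847 = $234.9361.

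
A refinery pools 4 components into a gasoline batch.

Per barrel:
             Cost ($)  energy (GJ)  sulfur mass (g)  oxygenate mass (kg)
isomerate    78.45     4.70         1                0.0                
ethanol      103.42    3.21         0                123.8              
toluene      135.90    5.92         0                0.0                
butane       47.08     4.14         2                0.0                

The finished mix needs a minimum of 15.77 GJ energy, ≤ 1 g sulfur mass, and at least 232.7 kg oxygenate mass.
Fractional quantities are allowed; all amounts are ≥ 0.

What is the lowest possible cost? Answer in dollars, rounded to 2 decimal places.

$388.46

Set it up as a linear program. Let x1 = barrels of isomerate, x2 = barrels of ethanol, x3 = barrels of toluene, x4 = barrels of butane.
Minimise 78.45x1 + 103.42x2 + 135.9x3 + 47.08x4 with:
  4.7x1 + 3.21x2 + 5.92x3 + 4.14x4 ≥ 15.77   (energy)
  1x1 + 2x4 ≤ 1   (sulfur mass)
  123.8x2 ≥ 232.7   (oxygenate mass)
  x1, x2, x3, x4 ≥ 0.
At the optimum only isomerate, ethanol, toluene are positive (butane = 0). The energy, sulfur mass, oxygenate mass requirements are met with equality.
That vertex is x1 = 1, x2 = 1.87964, x3 = 0.850733.
Hence cost = 78.45·1 + 103.42·1.87964 + 135.9·0.850733 = $388.4570.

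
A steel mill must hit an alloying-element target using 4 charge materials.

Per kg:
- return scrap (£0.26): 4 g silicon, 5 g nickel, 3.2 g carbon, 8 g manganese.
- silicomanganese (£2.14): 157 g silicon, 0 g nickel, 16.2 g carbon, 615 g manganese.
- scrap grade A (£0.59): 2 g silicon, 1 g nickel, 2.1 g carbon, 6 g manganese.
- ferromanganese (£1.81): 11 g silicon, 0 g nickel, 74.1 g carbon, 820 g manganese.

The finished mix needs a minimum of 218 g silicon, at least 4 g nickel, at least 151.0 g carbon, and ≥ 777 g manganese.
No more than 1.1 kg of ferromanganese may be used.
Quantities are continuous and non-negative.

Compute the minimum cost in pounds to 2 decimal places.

£8.35

Set it up as a linear program. Let x1 = kg of return scrap, x2 = kg of silicomanganese, x3 = kg of scrap grade A, x4 = kg of ferromanganese.
Minimize 0.26x1 + 2.14x2 + 0.59x3 + 1.81x4 with:
  4x1 + 157x2 + 2x3 + 11x4 ≥ 218   (silicon)
  5x1 + 1x3 ≥ 4   (nickel)
  3.2x1 + 16.2x2 + 2.1x3 + 74.1x4 ≥ 151   (carbon)
  8x1 + 615x2 + 6x3 + 820x4 ≥ 777   (manganese)
  x4 ≤ 1.1
  x1, x2, x3, x4 ≥ 0.
At the optimum only return scrap, silicomanganese, ferromanganese are positive (scrap grade A = 0). There the silicon, carbon, the ferromanganese cap constraints are tight.
That vertex is x1 = 17.31, x2 = 0.8705, x4 = 1.1.
Total cost: 0.26·17.31 + 2.14·0.8705 + 1.81·1.1 = 8.3545.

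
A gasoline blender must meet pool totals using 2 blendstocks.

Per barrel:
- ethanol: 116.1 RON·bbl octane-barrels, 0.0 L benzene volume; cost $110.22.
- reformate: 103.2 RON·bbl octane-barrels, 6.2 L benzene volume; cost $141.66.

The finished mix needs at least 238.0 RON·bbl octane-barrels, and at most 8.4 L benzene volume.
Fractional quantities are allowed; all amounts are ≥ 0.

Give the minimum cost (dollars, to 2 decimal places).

$225.95

Treat it as an LP. Let x1 = barrels of ethanol, x2 = barrels of reformate.
Minimise 110.22x1 + 141.66x2 s.t.:
  116.1x1 + 103.2x2 ≥ 238   (octane-barrels)
  6.2x2 ≤ 8.4   (benzene volume)
  x1, x2 ≥ 0.
The cheapest feasible vertex uses only ethanol; reformate is not used. Binding constraint: octane-barrels.
That vertex is x1 = 2.05.
Total cost: 110.22·2.05 = 225.9510.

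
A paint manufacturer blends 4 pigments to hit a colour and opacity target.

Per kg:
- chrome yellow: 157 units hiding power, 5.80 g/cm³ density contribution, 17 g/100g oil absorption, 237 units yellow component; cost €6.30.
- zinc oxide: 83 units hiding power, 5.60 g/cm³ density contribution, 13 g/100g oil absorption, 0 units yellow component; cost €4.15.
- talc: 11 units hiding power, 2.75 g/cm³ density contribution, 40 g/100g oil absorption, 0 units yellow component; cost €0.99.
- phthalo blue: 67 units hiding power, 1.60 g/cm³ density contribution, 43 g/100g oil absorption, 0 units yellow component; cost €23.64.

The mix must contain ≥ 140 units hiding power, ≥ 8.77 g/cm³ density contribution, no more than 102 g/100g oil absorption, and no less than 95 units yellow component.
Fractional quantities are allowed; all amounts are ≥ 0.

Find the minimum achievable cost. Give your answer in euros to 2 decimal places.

€6.46

Set it up as a linear program. Let x1 = kg of chrome yellow, x2 = kg of zinc oxide, x3 = kg of talc, x4 = kg of phthalo blue.
Minimise 6.3x1 + 4.15x2 + 0.99x3 + 23.64x4 s.t.:
  157x1 + 83x2 + 11x3 + 67x4 ≥ 140   (hiding power)
  5.8x1 + 5.6x2 + 2.75x3 + 1.6x4 ≥ 8.77   (density contribution)
  17x1 + 13x2 + 40x3 + 43x4 ≤ 102   (oil absorption)
  237x1 ≥ 95   (yellow component)
  x1, x2, x3, x4 ≥ 0.
The optimal basis is {chrome yellow, talc}; zinc oxide, phthalo blue drop out. There the hiding power and density contribution constraints are tight.
Optimal quantities: chrome yellow = 0.7842 kg, talc = 1.535 kg.
Objective = 6.3·0.7842 + 0.99·1.535 = 6.4601.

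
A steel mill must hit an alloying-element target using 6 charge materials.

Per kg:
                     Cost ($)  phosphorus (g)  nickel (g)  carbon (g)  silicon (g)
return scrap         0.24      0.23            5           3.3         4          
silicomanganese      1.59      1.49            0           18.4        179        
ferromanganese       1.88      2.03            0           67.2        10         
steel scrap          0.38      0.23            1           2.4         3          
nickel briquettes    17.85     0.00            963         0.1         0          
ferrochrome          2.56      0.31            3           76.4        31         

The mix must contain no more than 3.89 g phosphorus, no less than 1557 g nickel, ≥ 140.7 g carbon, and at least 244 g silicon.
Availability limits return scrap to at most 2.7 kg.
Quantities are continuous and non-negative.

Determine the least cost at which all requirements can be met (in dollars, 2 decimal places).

Let x1 = kg of return scrap, x2 = kg of silicomanganese, x3 = kg of ferromanganese, x4 = kg of steel scrap, x5 = kg of nickel briquettes, x6 = kg of ferrochrome.
Minimise 0.24x1 + 1.59x2 + 1.88x3 + 0.38x4 + 17.85x5 + 2.56x6 s.t.:
  0.23x1 + 1.49x2 + 2.03x3 + 0.23x4 + 0.31x6 ≤ 3.89   (phosphorus)
  5x1 + 1x4 + 963x5 + 3x6 ≥ 1557   (nickel)
  3.3x1 + 18.4x2 + 67.2x3 + 2.4x4 + 0.1x5 + 76.4x6 ≥ 140.7   (carbon)
  4x1 + 179x2 + 10x3 + 3x4 + 31x6 ≥ 244   (silicon)
  x1 ≤ 2.7
  x1, x2, x3, x4, x5, x6 ≥ 0.
The minimum-cost mix takes nothing from return scrap, steel scrap — only silicomanganese, ferromanganese, nickel briquettes, ferrochrome. The phosphorus, nickel, carbon, silicon requirements are met with equality.
So silicomanganese = 1.1842 kg, ferromanganese = 0.93536 kg, nickel briquettes = 1.6145 kg, ferrochrome = 0.73159 kg.
Hence cost = 1.59·1.1842 + 1.88·0.93536 + 17.85·1.6145 + 2.56·0.73159 = $34.3331.

$34.33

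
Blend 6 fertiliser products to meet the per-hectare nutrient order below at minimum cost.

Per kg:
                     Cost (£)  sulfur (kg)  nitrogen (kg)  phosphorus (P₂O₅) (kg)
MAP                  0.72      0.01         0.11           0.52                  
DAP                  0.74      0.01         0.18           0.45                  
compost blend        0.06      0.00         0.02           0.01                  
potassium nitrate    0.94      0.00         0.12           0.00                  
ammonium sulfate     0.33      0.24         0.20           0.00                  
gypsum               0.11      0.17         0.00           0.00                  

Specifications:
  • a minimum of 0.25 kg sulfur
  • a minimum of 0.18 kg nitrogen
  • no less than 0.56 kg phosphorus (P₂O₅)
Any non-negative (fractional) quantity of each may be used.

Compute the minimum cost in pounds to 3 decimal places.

£0.984

Set it up as a linear program. Let x1 = kg of MAP, x2 = kg of DAP, x3 = kg of compost blend, x4 = kg of potassium nitrate, x5 = kg of ammonium sulfate, x6 = kg of gypsum.
Minimize 0.72x1 + 0.74x2 + 0.06x3 + 0.94x4 + 0.33x5 + 0.11x6 subject to:
  0.01x1 + 0.01x2 + 0.24x5 + 0.17x6 ≥ 0.25   (sulfur)
  0.11x1 + 0.18x2 + 0.02x3 + 0.12x4 + 0.2x5 ≥ 0.18   (nitrogen)
  0.52x1 + 0.45x2 + 0.01x3 ≥ 0.56   (phosphorus (P₂O₅))
  x1, x2, x3, x4, x5, x6 ≥ 0.
The optimal basis is {MAP, ammonium sulfate, gypsum}; DAP, compost blend, potassium nitrate drop out. Binding constraints: sulfur, nitrogen, phosphorus (P₂O₅).
Optimal quantities: MAP = 1.077 kg, ammonium sulfate = 0.3077 kg, gypsum = 0.9729 kg.
Total cost: 0.72·1.077 + 0.33·0.3077 + 0.11·0.9729 = 0.98400.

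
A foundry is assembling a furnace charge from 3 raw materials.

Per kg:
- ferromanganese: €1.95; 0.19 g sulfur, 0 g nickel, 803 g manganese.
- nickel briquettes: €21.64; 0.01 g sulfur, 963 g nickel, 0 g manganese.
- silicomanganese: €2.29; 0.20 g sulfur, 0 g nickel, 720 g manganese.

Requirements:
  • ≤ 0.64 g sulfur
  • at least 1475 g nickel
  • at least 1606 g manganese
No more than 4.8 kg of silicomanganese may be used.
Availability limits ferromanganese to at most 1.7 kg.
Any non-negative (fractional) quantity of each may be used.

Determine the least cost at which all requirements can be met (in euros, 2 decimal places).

€37.23

Set it up as a linear program. Let x1 = kg of ferromanganese, x2 = kg of nickel briquettes, x3 = kg of silicomanganese.
Minimise 1.95x1 + 21.64x2 + 2.29x3 with:
  0.19x1 + 0.01x2 + 0.2x3 ≤ 0.64   (sulfur)
  963x2 ≥ 1475   (nickel)
  803x1 + 720x3 ≥ 1606   (manganese)
  x3 ≤ 4.8
  x1 ≤ 1.7
  x1, x2, x3 ≥ 0.
The optimal mix uses every input. There the nickel, manganese, the ferromanganese cap constraints are tight.
That vertex is x1 = 1.7, x2 = 1.532, x3 = 0.3346.
Cost = 1.95·1.7 + 21.64·1.532 + 2.29·0.3346 = 37.2337.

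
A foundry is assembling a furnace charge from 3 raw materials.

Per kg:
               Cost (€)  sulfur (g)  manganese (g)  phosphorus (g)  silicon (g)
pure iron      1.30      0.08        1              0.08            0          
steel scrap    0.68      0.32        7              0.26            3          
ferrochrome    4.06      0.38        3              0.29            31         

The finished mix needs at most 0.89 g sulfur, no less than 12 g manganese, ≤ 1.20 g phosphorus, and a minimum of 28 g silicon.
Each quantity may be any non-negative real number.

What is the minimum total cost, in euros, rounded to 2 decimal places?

€4.06

Let x1 = kg of pure iron, x2 = kg of steel scrap, x3 = kg of ferrochrome.
Minimise 1.3x1 + 0.68x2 + 4.06x3 subject to:
  0.08x1 + 0.32x2 + 0.38x3 ≤ 0.89   (sulfur)
  1x1 + 7x2 + 3x3 ≥ 12   (manganese)
  0.08x1 + 0.26x2 + 0.29x3 ≤ 1.2   (phosphorus)
  3x2 + 31x3 ≥ 28   (silicon)
  x1, x2, x3 ≥ 0.
The optimal basis is {steel scrap, ferrochrome}; pure iron drops out. The manganese and silicon requirements are met with equality.
So steel scrap = 1.385 kg, ferrochrome = 0.7692 kg.
Total cost: 0.68·1.385 + 4.06·0.7692 = 4.0648.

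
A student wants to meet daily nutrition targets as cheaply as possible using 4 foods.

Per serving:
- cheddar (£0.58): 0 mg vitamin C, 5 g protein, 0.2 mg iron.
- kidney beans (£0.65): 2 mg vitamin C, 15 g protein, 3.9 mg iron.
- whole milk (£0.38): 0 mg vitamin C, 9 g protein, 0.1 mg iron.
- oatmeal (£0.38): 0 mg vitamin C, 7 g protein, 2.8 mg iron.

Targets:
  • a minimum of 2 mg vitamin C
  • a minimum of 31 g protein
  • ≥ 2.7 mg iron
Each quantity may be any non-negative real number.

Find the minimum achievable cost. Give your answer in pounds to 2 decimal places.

Let x1 = servings of cheddar, x2 = servings of kidney beans, x3 = servings of whole milk, x4 = servings of oatmeal.
Minimise 0.58x1 + 0.65x2 + 0.38x3 + 0.38x4 with:
  2x2 ≥ 2   (vitamin C)
  5x1 + 15x2 + 9x3 + 7x4 ≥ 31   (protein)
  0.2x1 + 3.9x2 + 0.1x3 + 2.8x4 ≥ 2.7   (iron)
  x1, x2, x3, x4 ≥ 0.
At the optimum only kidney beans, whole milk are positive (cheddar, oatmeal = 0). There the vitamin C and protein constraints are tight.
Optimal quantities: kidney beans = 1 serving, whole milk = 1.778 servings.
Cost = 0.65·1 + 0.38·1.778 = 1.3256.

£1.33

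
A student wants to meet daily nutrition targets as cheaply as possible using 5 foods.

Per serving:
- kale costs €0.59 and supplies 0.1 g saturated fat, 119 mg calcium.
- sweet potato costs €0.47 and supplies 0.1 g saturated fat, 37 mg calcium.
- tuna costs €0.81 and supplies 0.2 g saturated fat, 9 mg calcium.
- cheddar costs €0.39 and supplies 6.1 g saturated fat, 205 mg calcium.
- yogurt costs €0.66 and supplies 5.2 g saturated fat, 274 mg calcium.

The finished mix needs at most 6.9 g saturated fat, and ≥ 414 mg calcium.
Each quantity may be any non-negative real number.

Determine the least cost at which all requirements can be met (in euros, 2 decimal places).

Let x1 = servings of kale, x2 = servings of sweet potato, x3 = servings of tuna, x4 = servings of cheddar, x5 = servings of yogurt.
Minimise 0.59x1 + 0.47x2 + 0.81x3 + 0.39x4 + 0.66x5 subject to:
  0.1x1 + 0.1x2 + 0.2x3 + 6.1x4 + 5.2x5 ≤ 6.9   (saturated fat)
  119x1 + 37x2 + 9x3 + 205x4 + 274x5 ≥ 414   (calcium)
  x1, x2, x3, x4, x5 ≥ 0.
The cheapest feasible vertex uses only kale, yogurt; sweet potato, tuna, cheddar are not used. The saturated fat and calcium requirements are met with equality.
Solving gives x1 = 0.4434, x5 = 1.318.
Total cost: 0.59·0.4434 + 0.66·1.318 = 1.1315.

€1.13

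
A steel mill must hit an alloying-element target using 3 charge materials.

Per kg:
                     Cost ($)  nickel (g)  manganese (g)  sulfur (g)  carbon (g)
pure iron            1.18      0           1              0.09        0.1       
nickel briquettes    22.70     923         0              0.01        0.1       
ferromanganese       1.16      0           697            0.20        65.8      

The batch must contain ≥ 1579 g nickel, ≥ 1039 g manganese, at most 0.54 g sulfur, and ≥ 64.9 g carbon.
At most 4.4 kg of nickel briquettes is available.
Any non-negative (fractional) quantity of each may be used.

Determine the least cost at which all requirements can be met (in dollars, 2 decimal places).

Treat it as an LP. Let x1 = kg of pure iron, x2 = kg of nickel briquettes, x3 = kg of ferromanganese.
Minimize 1.18x1 + 22.7x2 + 1.16x3 s.t.:
  923x2 ≥ 1579   (nickel)
  1x1 + 697x3 ≥ 1039   (manganese)
  0.09x1 + 0.01x2 + 0.2x3 ≤ 0.54   (sulfur)
  0.1x1 + 0.1x2 + 65.8x3 ≥ 64.9   (carbon)
  x2 ≤ 4.4
  x1, x2, x3 ≥ 0.
At the optimum only nickel briquettes, ferromanganese are positive (pure iron = 0). The nickel and manganese requirements are met with equality.
Optimal quantities: nickel briquettes = 1.7107 kg, ferromanganese = 1.4907 kg.
Cost = 22.7·1.7107 + 1.16·1.4907 = 40.5621.

$40.56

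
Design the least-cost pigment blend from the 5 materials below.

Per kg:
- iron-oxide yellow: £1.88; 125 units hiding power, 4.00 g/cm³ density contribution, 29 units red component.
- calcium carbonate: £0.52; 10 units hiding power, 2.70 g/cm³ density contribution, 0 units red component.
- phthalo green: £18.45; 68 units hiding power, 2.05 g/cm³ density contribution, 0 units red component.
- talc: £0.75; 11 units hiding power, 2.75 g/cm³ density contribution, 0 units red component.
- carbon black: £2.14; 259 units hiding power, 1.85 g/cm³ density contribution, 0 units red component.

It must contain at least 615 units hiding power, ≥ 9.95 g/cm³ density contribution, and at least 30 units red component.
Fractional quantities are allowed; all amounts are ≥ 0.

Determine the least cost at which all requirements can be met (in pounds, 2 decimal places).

£6.35

Set it up as a linear program. Let x1 = kg of iron-oxide yellow, x2 = kg of calcium carbonate, x3 = kg of phthalo green, x4 = kg of talc, x5 = kg of carbon black.
Minimize 1.88x1 + 0.52x2 + 18.45x3 + 0.75x4 + 2.14x5 subject to:
  125x1 + 10x2 + 68x3 + 11x4 + 259x5 ≥ 615   (hiding power)
  4x1 + 2.7x2 + 2.05x3 + 2.75x4 + 1.85x5 ≥ 9.95   (density contribution)
  29x1 ≥ 30   (red component)
  x1, x2, x3, x4, x5 ≥ 0.
The minimum-cost mix takes nothing from phthalo green, talc — only iron-oxide yellow, calcium carbonate, carbon black. Binding constraints: hiding power, density contribution, red component.
That vertex is x1 = 1.034, x2 = 0.8913, x5 = 1.841.
Hence cost = 1.88·1.034 + 0.52·0.8913 + 2.14·1.841 = £6.3471.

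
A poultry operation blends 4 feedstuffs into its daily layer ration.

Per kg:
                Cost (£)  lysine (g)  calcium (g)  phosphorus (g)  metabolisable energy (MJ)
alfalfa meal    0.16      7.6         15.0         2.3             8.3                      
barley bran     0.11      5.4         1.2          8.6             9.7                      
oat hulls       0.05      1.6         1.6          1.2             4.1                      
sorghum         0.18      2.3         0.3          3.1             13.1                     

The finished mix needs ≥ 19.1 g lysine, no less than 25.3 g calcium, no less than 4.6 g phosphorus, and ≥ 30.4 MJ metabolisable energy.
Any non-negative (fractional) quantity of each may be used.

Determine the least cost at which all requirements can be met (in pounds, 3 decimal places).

Treat it as an LP. Let x1 = kg of alfalfa meal, x2 = kg of barley bran, x3 = kg of oat hulls, x4 = kg of sorghum.
min 0.16x1 + 0.11x2 + 0.05x3 + 0.18x4 subject to:
  7.6x1 + 5.4x2 + 1.6x3 + 2.3x4 ≥ 19.1   (lysine)
  15x1 + 1.2x2 + 1.6x3 + 0.3x4 ≥ 25.3   (calcium)
  2.3x1 + 8.6x2 + 1.2x3 + 3.1x4 ≥ 4.6   (phosphorus)
  8.3x1 + 9.7x2 + 4.1x3 + 13.1x4 ≥ 30.4   (metabolisable energy)
  x1, x2, x3, x4 ≥ 0.
The minimum-cost mix takes nothing from sorghum — only alfalfa meal, barley bran, oat hulls. There the lysine, calcium, metabolisable energy constraints are tight.
That vertex is x1 = 1.335, x2 = 0.876, x3 = 2.639.
Hence cost = 0.16·1.335 + 0.11·0.876 + 0.05·2.639 = £0.44191.

£0.442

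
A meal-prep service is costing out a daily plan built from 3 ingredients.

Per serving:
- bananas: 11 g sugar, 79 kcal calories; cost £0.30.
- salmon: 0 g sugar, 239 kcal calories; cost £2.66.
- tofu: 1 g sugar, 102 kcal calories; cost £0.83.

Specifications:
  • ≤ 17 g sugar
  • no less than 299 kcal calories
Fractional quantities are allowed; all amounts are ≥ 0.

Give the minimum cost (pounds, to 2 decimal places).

£1.96

Let x1 = servings of bananas, x2 = servings of salmon, x3 = servings of tofu.
Minimise 0.3x1 + 2.66x2 + 0.83x3 subject to:
  11x1 + 1x3 ≤ 17   (sugar)
  79x1 + 239x2 + 102x3 ≥ 299   (calories)
  x1, x2, x3 ≥ 0.
The optimal basis is {bananas, tofu}; salmon drops out. The sugar and calories requirements are met with equality.
Optimal quantities: bananas = 1.376 servings, tofu = 1.866 servings.
Objective = 0.3·1.376 + 0.83·1.866 = 1.9616.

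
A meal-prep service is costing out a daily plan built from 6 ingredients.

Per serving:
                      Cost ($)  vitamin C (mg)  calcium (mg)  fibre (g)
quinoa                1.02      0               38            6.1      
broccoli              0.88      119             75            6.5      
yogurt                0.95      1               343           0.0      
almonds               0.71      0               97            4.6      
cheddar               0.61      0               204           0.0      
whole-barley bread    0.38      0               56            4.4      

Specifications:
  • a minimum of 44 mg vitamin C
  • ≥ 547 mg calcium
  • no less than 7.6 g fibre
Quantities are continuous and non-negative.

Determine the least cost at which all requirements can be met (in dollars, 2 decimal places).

Treat it as an LP. Let x1 = servings of quinoa, x2 = servings of broccoli, x3 = servings of yogurt, x4 = servings of almonds, x5 = servings of cheddar, x6 = servings of whole-barley bread.
Minimize 1.02x1 + 0.88x2 + 0.95x3 + 0.71x4 + 0.61x5 + 0.38x6 s.t.:
  119x2 + 1x3 ≥ 44   (vitamin C)
  38x1 + 75x2 + 343x3 + 97x4 + 204x5 + 56x6 ≥ 547   (calcium)
  6.1x1 + 6.5x2 + 4.6x4 + 4.4x6 ≥ 7.6   (fibre)
  x1, x2, x3, x4, x5, x6 ≥ 0.
The minimum-cost mix takes nothing from quinoa, almonds, cheddar — only broccoli, yogurt, whole-barley bread. There the vitamin C, calcium, fibre constraints are tight.
That vertex is x2 = 0.3586, x3 = 1.321, x6 = 1.197.
Objective = 0.88·0.3586 + 0.95·1.321 + 0.38·1.197 = 2.0254.

$2.03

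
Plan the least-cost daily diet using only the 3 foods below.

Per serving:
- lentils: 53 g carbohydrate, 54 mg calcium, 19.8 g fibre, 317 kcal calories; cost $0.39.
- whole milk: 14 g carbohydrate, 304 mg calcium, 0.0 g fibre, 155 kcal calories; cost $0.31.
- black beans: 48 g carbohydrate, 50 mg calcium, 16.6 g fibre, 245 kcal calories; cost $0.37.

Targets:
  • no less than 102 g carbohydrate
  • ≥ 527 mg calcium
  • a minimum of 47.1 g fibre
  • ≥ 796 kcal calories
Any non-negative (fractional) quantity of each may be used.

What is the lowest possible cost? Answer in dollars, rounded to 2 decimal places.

$1.33

Let x1 = servings of lentils, x2 = servings of whole milk, x3 = servings of black beans.
Minimize 0.39x1 + 0.31x2 + 0.37x3 s.t.:
  53x1 + 14x2 + 48x3 ≥ 102   (carbohydrate)
  54x1 + 304x2 + 50x3 ≥ 527   (calcium)
  19.8x1 + 16.6x3 ≥ 47.1   (fibre)
  317x1 + 155x2 + 245x3 ≥ 796   (calories)
  x1, x2, x3 ≥ 0.
At the optimum only lentils, whole milk are positive (black beans = 0). There the calcium and fibre constraints are tight.
That vertex is x1 = 2.379, x2 = 1.311.
Hence cost = 0.39·2.379 + 0.31·1.311 = $1.3342.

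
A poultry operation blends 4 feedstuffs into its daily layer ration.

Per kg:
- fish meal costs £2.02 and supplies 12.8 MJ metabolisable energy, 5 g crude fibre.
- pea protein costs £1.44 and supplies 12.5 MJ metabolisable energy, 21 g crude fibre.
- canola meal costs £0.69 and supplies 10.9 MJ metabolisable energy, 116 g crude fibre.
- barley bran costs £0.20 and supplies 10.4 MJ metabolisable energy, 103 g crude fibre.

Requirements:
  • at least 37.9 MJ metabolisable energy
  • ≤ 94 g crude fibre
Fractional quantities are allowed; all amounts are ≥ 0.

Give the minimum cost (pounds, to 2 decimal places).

£4.01

Set it up as a linear program. Let x1 = kg of fish meal, x2 = kg of pea protein, x3 = kg of canola meal, x4 = kg of barley bran.
Minimise 2.02x1 + 1.44x2 + 0.69x3 + 0.2x4 s.t.:
  12.8x1 + 12.5x2 + 10.9x3 + 10.4x4 ≥ 37.9   (metabolisable energy)
  5x1 + 21x2 + 116x3 + 103x4 ≤ 94   (crude fibre)
  x1, x2, x3, x4 ≥ 0.
At the optimum only pea protein, barley bran are positive (fish meal, canola meal = 0). There the metabolisable energy and crude fibre constraints are tight.
Solving gives x2 = 2.737, x4 = 0.3546.
Objective = 1.44·2.737 + 0.2·0.3546 = 4.0122.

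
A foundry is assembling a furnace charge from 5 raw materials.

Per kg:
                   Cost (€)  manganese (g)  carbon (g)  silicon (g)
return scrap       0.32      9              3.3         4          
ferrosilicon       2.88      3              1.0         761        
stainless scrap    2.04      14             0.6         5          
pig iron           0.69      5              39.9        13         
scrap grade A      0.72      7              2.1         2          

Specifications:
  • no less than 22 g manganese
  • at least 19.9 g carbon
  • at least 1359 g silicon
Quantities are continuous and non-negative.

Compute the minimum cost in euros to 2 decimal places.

Let x1 = kg of return scrap, x2 = kg of ferrosilicon, x3 = kg of stainless scrap, x4 = kg of pig iron, x5 = kg of scrap grade A.
Minimise 0.32x1 + 2.88x2 + 2.04x3 + 0.69x4 + 0.72x5 subject to:
  9x1 + 3x2 + 14x3 + 5x4 + 7x5 ≥ 22   (manganese)
  3.3x1 + 1x2 + 0.6x3 + 39.9x4 + 2.1x5 ≥ 19.9   (carbon)
  4x1 + 761x2 + 5x3 + 13x4 + 2x5 ≥ 1359   (silicon)
  x1, x2, x3, x4, x5 ≥ 0.
The optimal basis is {return scrap, ferrosilicon, pig iron}; stainless scrap, scrap grade A drop out. The manganese, carbon, silicon requirements are met with equality.
Optimal quantities: return scrap = 1.679 kg, ferrosilicon = 1.772 kg, pig iron = 0.3155 kg.
Cost = 0.32·1.679 + 2.88·1.772 + 0.69·0.3155 = 5.8583.

€5.86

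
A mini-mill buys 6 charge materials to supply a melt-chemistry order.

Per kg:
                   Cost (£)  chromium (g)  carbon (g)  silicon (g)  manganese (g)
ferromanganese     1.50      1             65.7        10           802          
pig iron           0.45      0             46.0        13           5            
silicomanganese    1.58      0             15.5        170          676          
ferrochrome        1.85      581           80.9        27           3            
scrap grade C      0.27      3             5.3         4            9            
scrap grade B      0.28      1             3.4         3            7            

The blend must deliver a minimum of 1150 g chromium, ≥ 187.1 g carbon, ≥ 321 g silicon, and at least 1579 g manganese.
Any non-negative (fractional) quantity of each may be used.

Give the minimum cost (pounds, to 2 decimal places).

£7.09

Set it up as a linear program. Let x1 = kg of ferromanganese, x2 = kg of pig iron, x3 = kg of silicomanganese, x4 = kg of ferrochrome, x5 = kg of scrap grade C, x6 = kg of scrap grade B.
Minimize 1.5x1 + 0.45x2 + 1.58x3 + 1.85x4 + 0.27x5 + 0.28x6 with:
  1x1 + 581x4 + 3x5 + 1x6 ≥ 1150   (chromium)
  65.7x1 + 46x2 + 15.5x3 + 80.9x4 + 5.3x5 + 3.4x6 ≥ 187.1   (carbon)
  10x1 + 13x2 + 170x3 + 27x4 + 4x5 + 3x6 ≥ 321   (silicon)
  802x1 + 5x2 + 676x3 + 3x4 + 9x5 + 7x6 ≥ 1579   (manganese)
  x1, x2, x3, x4, x5, x6 ≥ 0.
The optimal basis is {ferromanganese, silicomanganese, ferrochrome}; pig iron, scrap grade C, scrap grade B drop out. There the chromium, silicon, manganese constraints are tight.
Solving gives x1 = 0.6678, x3 = 1.535, x4 = 1.978.
Total cost: 1.5·0.6678 + 1.58·1.535 + 1.85·1.978 = 7.0863.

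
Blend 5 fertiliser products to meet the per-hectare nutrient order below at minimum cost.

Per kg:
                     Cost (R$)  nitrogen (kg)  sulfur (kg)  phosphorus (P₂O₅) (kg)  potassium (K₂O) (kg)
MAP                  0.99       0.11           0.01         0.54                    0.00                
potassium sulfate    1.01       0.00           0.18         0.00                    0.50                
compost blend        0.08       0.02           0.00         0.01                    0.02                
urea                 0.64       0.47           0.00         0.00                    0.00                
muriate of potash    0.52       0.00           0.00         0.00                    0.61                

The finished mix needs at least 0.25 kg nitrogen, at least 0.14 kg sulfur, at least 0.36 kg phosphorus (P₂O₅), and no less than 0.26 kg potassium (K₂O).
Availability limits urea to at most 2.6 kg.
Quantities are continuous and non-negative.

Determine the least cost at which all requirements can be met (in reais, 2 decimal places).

R$1.65

Treat it as an LP. Let x1 = kg of MAP, x2 = kg of potassium sulfate, x3 = kg of compost blend, x4 = kg of urea, x5 = kg of muriate of potash.
Minimise 0.99x1 + 1.01x2 + 0.08x3 + 0.64x4 + 0.52x5 s.t.:
  0.11x1 + 0.02x3 + 0.47x4 ≥ 0.25   (nitrogen)
  0.01x1 + 0.18x2 ≥ 0.14   (sulfur)
  0.54x1 + 0.01x3 ≥ 0.36   (phosphorus (P₂O₅))
  0.5x2 + 0.02x3 + 0.61x5 ≥ 0.26   (potassium (K₂O))
  x4 ≤ 2.6
  x1, x2, x3, x4, x5 ≥ 0.
The optimal basis is {MAP, potassium sulfate, urea}; compost blend, muriate of potash drop out. Binding constraints: nitrogen, sulfur, phosphorus (P₂O₅).
Solving gives x1 = 0.6667, x2 = 0.7407, x4 = 0.3759.
Total cost: 0.99·0.6667 + 1.01·0.7407 + 0.64·0.3759 = 1.6487.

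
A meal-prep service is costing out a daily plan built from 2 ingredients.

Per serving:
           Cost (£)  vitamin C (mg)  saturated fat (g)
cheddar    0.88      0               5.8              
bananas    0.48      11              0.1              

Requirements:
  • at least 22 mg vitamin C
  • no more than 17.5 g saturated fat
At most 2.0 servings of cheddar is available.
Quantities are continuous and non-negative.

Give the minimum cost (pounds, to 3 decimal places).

This is a linear program. Let x1 = servings of cheddar, x2 = servings of bananas.
Minimise 0.88x1 + 0.48x2 subject to:
  11x2 ≥ 22   (vitamin C)
  5.8x1 + 0.1x2 ≤ 17.5   (saturated fat)
  x1 ≤ 2
  x1, x2 ≥ 0.
The optimal basis is {bananas}; cheddar drops out. Binding constraint: vitamin C.
Solving gives x2 = 2.
Objective = 0.48·2 = 0.96000.

£0.960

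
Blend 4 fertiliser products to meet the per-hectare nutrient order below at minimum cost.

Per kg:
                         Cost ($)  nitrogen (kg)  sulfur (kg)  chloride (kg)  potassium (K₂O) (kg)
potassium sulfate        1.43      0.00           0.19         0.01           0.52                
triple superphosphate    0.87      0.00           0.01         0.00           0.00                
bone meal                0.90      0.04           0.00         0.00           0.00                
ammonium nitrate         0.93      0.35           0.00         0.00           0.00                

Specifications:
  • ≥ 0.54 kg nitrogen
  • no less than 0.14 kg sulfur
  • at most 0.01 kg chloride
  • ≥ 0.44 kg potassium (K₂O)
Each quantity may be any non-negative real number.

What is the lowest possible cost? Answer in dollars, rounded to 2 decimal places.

$2.64

Let x1 = kg of potassium sulfate, x2 = kg of triple superphosphate, x3 = kg of bone meal, x4 = kg of ammonium nitrate.
min 1.43x1 + 0.87x2 + 0.9x3 + 0.93x4 with:
  0.04x3 + 0.35x4 ≥ 0.54   (nitrogen)
  0.19x1 + 0.01x2 ≥ 0.14   (sulfur)
  0.01x1 ≤ 0.01   (chloride)
  0.52x1 ≥ 0.44   (potassium (K₂O))
  x1, x2, x3, x4 ≥ 0.
The cheapest feasible vertex uses only potassium sulfate, ammonium nitrate; triple superphosphate, bone meal are not used. There the nitrogen and potassium (K₂O) constraints are tight.
Optimal quantities: potassium sulfate = 0.84615 kg, ammonium nitrate = 1.5429 kg.
Total cost: 1.43·0.84615 + 0.93·1.5429 = 2.6449.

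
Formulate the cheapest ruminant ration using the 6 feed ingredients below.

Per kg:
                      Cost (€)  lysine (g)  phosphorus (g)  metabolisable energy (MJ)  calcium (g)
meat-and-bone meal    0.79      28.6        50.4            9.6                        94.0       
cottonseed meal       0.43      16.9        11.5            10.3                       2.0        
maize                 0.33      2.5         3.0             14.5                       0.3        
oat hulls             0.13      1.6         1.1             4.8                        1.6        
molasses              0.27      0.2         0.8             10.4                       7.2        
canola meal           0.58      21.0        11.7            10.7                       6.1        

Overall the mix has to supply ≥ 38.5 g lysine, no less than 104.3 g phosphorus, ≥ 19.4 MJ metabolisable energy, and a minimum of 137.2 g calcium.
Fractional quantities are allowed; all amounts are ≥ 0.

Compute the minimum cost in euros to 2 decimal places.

Let x1 = kg of meat-and-bone meal, x2 = kg of cottonseed meal, x3 = kg of maize, x4 = kg of oat hulls, x5 = kg of molasses, x6 = kg of canola meal.
Minimise 0.79x1 + 0.43x2 + 0.33x3 + 0.13x4 + 0.27x5 + 0.58x6 with:
  28.6x1 + 16.9x2 + 2.5x3 + 1.6x4 + 0.2x5 + 21x6 ≥ 38.5   (lysine)
  50.4x1 + 11.5x2 + 3x3 + 1.1x4 + 0.8x5 + 11.7x6 ≥ 104.3   (phosphorus)
  9.6x1 + 10.3x2 + 14.5x3 + 4.8x4 + 10.4x5 + 10.7x6 ≥ 19.4   (metabolisable energy)
  94x1 + 2x2 + 0.3x3 + 1.6x4 + 7.2x5 + 6.1x6 ≥ 137.2   (calcium)
  x1, x2, x3, x4, x5, x6 ≥ 0.
The cheapest feasible vertex uses only meat-and-bone meal; cottonseed meal, maize, oat hulls, molasses, canola meal are not used. There the phosphorus constraint is tight.
That vertex is x1 = 2.069.
Cost = 0.79·2.069 = 1.6345.

€1.63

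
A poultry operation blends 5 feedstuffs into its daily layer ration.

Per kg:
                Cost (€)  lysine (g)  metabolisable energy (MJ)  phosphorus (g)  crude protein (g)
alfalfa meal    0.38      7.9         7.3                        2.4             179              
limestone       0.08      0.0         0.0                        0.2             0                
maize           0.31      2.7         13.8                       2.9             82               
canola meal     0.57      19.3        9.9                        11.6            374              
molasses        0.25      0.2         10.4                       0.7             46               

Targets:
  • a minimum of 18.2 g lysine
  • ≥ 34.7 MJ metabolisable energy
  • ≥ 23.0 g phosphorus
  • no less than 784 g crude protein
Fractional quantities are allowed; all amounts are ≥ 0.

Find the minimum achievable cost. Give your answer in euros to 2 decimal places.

€1.42

Set it up as a linear program. Let x1 = kg of alfalfa meal, x2 = kg of limestone, x3 = kg of maize, x4 = kg of canola meal, x5 = kg of molasses.
Minimise 0.38x1 + 0.08x2 + 0.31x3 + 0.57x4 + 0.25x5 s.t.:
  7.9x1 + 2.7x3 + 19.3x4 + 0.2x5 ≥ 18.2   (lysine)
  7.3x1 + 13.8x3 + 9.9x4 + 10.4x5 ≥ 34.7   (metabolisable energy)
  2.4x1 + 0.2x2 + 2.9x3 + 11.6x4 + 0.7x5 ≥ 23   (phosphorus)
  179x1 + 82x3 + 374x4 + 46x5 ≥ 784   (crude protein)
  x1, x2, x3, x4, x5 ≥ 0.
At the optimum only maize, canola meal are positive (alfalfa meal, limestone, molasses = 0). There the metabolisable energy and crude protein constraints are tight.
That vertex is x3 = 1.199, x4 = 1.833.
Hence cost = 0.31·1.199 + 0.57·1.833 = €1.4165.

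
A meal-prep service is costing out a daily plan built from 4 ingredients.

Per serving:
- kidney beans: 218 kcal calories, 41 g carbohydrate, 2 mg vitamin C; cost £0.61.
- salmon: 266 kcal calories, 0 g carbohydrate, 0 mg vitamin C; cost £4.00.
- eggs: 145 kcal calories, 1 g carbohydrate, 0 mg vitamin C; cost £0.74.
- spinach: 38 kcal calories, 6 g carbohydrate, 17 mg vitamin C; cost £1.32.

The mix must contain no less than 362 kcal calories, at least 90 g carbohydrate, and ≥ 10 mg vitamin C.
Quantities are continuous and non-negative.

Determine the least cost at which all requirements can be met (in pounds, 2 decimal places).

Let x1 = servings of kidney beans, x2 = servings of salmon, x3 = servings of eggs, x4 = servings of spinach.
Minimise 0.61x1 + 4x2 + 0.74x3 + 1.32x4 s.t.:
  218x1 + 266x2 + 145x3 + 38x4 ≥ 362   (calories)
  41x1 + 1x3 + 6x4 ≥ 90   (carbohydrate)
  2x1 + 17x4 ≥ 10   (vitamin C)
  x1, x2, x3, x4 ≥ 0.
The minimum-cost mix takes nothing from salmon, eggs — only kidney beans, spinach. The carbohydrate and vitamin C requirements are met with equality.
That vertex is x1 = 2.146, x4 = 0.3358.
Hence cost = 0.61·2.146 + 1.32·0.3358 = £1.7523.

£1.75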